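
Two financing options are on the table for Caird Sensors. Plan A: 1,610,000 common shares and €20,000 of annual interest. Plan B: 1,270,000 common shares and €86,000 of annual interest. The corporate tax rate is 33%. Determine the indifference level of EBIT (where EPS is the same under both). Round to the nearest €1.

€332,529

At indifference, (EBIT − 20,000)(1 − t)/1,610,000 = (EBIT − 86,000)(1 − t)/1,270,000.
Cancelling (1 − t) and cross-multiplying: 1,270,000·(EBIT − 20,000) = 1,610,000·(EBIT − 86,000).
EBIT × (1,610,000 − 1,270,000) = 86,000 × 1,610,000 − 20,000 × 1,270,000 = 113,060,000,000, so EBIT = 113,060,000,000 ÷ 340,000 = 332,529.41.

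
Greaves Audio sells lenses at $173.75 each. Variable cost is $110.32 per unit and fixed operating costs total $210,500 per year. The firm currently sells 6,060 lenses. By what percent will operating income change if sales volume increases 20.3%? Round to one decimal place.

At 6,060 units, contribution = 6,060 × $63.43 = $384,385.80.
Operating income = contribution − fixed costs = $384,385.80 − $210,500 = $173,885.80.
Degree of operating leverage = $384,385.80 / $173,885.80 = 2.2106.
So EBIT moves 2.2106 × (+20.3%) = +44.9%.

+44.9%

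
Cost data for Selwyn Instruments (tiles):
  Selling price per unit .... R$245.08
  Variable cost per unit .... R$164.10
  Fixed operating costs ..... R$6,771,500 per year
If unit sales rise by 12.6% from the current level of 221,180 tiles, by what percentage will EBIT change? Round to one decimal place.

At 221,180 units, contribution = 221,180 × R$80.98 = R$17,911,156.40.
EBIT = R$17,911,156.40 − R$6,771,500 = R$11,139,656.40.
So DOL = total CM / EBIT = R$17,911,156.40 / R$11,139,656.40 = 1.6079.
%ΔEBIT = DOL × %ΔSales = 1.6079 × +12.6% = +20.3%.

+20.3%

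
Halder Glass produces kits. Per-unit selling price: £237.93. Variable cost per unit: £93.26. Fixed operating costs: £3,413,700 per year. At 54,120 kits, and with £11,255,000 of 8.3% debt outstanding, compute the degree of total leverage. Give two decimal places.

2.25

Total contribution margin = 54,120 × £144.67 = £7,829,540.40.
Operating income = contribution − fixed costs = £7,829,540.40 − £3,413,700 = £4,415,840.40. Interest = £934,165.00.
DOL = £7,829,540.40 ÷ £4,415,840.40 = 1.7731; DFL = £4,415,840.40 ÷ £3,481,675.40 = 1.2683.
DCL = DOL × DFL = 1.7731 × 1.2683 = 2.2488.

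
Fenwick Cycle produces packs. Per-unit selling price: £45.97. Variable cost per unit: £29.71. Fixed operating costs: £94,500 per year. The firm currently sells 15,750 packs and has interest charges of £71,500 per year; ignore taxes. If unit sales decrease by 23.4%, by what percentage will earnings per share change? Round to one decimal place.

Total contribution margin = 15,750 × £16.26 = £256,095.00.
Subtracting fixed costs: EBIT = £256,095.00 − £94,500 = £161,595.00.
Interest = £71,500.00, so EBIT − I = £90,095.00.
Degree of combined leverage = contribution ÷ (EBIT − I) = £256,095.00 ÷ £90,095.00 = 2.8425.
%ΔEPS = DCL × %ΔSales = 2.8425 × -23.4% = -66.5%.

-66.5%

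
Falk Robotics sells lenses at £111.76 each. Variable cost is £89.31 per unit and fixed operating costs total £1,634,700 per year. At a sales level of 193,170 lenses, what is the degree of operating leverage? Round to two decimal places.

At 193,170 units, contribution = 193,170 × £22.45 = £4,336,666.50.
Operating income = contribution − fixed costs = £4,336,666.50 − £1,634,700 = £2,701,966.50.
Degree of operating leverage = £4,336,666.50 / £2,701,966.50 = 1.6050.

1.61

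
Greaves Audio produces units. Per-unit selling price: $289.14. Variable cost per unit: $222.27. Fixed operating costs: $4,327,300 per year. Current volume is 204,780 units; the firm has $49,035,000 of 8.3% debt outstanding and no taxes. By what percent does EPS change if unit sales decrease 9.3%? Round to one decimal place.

Total contribution margin = 204,780 × $66.87 = $13,693,638.60.
Subtracting fixed costs: EBIT = $13,693,638.60 − $4,327,300 = $9,366,338.60.
Interest = $4,069,905.00, so EBIT − I = $5,296,433.60.
DCL = total CM / (EBIT − I) = $13,693,638.60 / $5,296,433.60 = 2.5854.
%ΔEPS = DCL × %ΔSales = 2.5854 × -9.3% = -24.0%.

-24.0%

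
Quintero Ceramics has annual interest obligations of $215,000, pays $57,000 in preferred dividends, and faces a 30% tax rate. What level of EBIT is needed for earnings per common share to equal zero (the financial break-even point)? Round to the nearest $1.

Grossing the preferred dividend up to pre-tax terms: $57,000 / (1 − 0.30) = $81,428.57.
Financial break-even EBIT = interest + D_p ÷ (1 − t) = $215,000 + $81,428.57 = $296,428.57.

$296,429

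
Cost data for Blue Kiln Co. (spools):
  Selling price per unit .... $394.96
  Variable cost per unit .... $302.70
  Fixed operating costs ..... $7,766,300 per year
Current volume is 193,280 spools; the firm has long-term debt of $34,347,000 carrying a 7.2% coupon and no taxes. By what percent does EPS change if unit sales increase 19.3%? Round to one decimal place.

At 193,280 units, contribution = 193,280 × $92.26 = $17,832,012.80.
Operating income = contribution − fixed costs = $17,832,012.80 − $7,766,300 = $10,065,712.80.
Interest = $2,472,984.00, so EBIT − I = $7,592,728.80.
Degree of combined leverage = contribution ÷ (EBIT − I) = $17,832,012.80 ÷ $7,592,728.80 = 2.3486.
EPS therefore changes by 2.3486 × (+19.3%) = +45.3%.

+45.3%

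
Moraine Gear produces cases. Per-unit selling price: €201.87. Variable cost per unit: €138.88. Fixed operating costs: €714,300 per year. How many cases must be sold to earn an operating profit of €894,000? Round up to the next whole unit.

Contribution margin per unit = €201.87 − €138.88 = €62.99.
Need Q such that Q × €62.99 − €714,300 = €894,000, i.e. Q = €1,608,300 / €62.99 = 25,532.62 → 25,533.

25,533 cases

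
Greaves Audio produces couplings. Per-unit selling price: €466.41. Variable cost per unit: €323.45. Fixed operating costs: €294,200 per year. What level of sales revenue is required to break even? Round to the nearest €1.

CM per unit = €466.41 − €323.45 = €142.96; CM ratio = €142.96 / €466.41 = 0.3065.
Break-even sales = FC ÷ CM ratio = €294,200 × €466.41 / €142.96 = €959,834.

€959,834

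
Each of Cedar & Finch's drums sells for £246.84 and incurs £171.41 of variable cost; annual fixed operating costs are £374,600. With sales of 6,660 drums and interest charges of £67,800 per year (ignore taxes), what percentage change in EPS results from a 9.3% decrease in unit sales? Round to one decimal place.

-77.9%

At 6,660 units, contribution = 6,660 × £75.43 = £502,363.80.
Subtracting fixed costs: EBIT = £502,363.80 − £374,600 = £127,763.80.
Interest = £67,800.00, so EBIT − I = £59,963.80.
Degree of combined leverage = contribution ÷ (EBIT − I) = £502,363.80 ÷ £59,963.80 = 8.3778.
EPS therefore changes by 8.3778 × (-9.3%) = -77.9%.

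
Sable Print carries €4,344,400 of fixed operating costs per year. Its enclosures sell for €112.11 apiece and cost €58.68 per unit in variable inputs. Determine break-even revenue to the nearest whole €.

Contribution margin per unit = €112.11 − €58.68 = €53.43, a CM ratio of €53.43 ÷ €112.11 = 0.4766.
Break-even sales = FC ÷ CM ratio = €4,344,400 × €112.11 / €53.43 = €9,115,678.

€9,115,678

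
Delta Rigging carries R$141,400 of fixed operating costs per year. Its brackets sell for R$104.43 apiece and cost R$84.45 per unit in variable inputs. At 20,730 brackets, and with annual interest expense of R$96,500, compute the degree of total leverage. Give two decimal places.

2.35

Contribution at this volume is 20,730 × R$19.98 = R$414,185.40.
EBIT = R$414,185.40 − R$141,400 = R$272,785.40. Interest = R$96,500.00, so EBIT − I = R$176,285.40.
Degree of total leverage = total CM / (EBIT − interest) = R$414,185.40 / R$176,285.40 = 2.3495.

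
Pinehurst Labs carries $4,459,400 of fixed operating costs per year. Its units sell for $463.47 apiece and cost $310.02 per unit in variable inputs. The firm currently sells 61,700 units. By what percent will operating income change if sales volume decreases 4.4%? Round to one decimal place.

Total contribution margin = 61,700 × $153.45 = $9,467,865.00.
EBIT = $9,467,865.00 − $4,459,400 = $5,008,465.00.
So DOL = total CM / EBIT = $9,467,865.00 / $5,008,465.00 = 1.8904.
Operating income changes by 1.8904 × -4.4% = -8.3%.

-8.3%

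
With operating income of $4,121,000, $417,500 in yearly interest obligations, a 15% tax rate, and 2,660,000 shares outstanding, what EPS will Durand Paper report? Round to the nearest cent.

$1.18

Interest = $417,500.00, so EBT = $4,121,000 − $417,500.00 = $3,703,500.00.
After tax at 15%: net income = $3,703,500.00 × 0.85 = $3,147,975.00.
Per share: $3,147,975.00 / 2,660,000 shares = $1.18.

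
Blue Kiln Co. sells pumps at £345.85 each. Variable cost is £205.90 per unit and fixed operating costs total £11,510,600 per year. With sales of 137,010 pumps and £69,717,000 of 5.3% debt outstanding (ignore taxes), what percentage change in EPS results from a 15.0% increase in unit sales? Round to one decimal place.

Total contribution margin = 137,010 × £139.95 = £19,174,549.50.
EBIT = £19,174,549.50 − £11,510,600 = £7,663,949.50.
Interest = £3,695,001.00, so EBIT − I = £3,968,948.50.
DCL = total CM / (EBIT − I) = £19,174,549.50 / £3,968,948.50 = 4.8311.
%ΔEPS = DCL × %ΔSales = 4.8311 × +15.0% = +72.5%.

+72.5%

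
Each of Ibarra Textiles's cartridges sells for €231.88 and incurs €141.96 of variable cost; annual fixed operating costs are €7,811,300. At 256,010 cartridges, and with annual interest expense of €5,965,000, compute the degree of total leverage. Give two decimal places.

Total contribution margin = 256,010 × €89.92 = €23,020,419.20.
Subtracting fixed costs: EBIT = €23,020,419.20 − €7,811,300 = €15,209,119.20. Interest = €5,965,000.00, so EBIT − I = €9,244,119.20.
Degree of total leverage = total CM / (EBIT − interest) = €23,020,419.20 / €9,244,119.20 = 2.4903.

2.49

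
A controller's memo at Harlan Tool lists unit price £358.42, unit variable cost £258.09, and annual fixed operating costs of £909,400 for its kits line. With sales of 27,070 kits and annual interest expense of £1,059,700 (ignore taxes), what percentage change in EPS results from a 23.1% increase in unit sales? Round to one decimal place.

Contribution at this volume is 27,070 × £100.33 = £2,715,933.10.
Operating income = contribution − fixed costs = £2,715,933.10 − £909,400 = £1,806,533.10.
Interest = £1,059,700.00, so EBIT − I = £746,833.10.
Degree of combined leverage = contribution ÷ (EBIT − I) = £2,715,933.10 ÷ £746,833.10 = 3.6366.
%ΔEPS = DCL × %ΔSales = 3.6366 × +23.1% = +84.0%.

+84.0%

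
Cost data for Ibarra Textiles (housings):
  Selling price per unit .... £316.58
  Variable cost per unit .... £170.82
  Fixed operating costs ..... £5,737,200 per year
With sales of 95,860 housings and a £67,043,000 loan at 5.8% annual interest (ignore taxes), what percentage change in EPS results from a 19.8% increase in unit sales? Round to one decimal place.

At 95,860 units, contribution = 95,860 × £145.76 = £13,972,553.60.
EBIT = £13,972,553.60 − £5,737,200 = £8,235,353.60.
After interest of £3,888,494.00, pre-tax earnings = £4,346,859.60.
DCL = total CM / (EBIT − I) = £13,972,553.60 / £4,346,859.60 = 3.2144.
EPS therefore changes by 3.2144 × (+19.8%) = +63.6%.

+63.6%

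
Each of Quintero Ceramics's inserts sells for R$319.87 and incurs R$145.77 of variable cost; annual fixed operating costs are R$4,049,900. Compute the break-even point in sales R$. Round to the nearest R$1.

Contribution margin per unit = R$319.87 − R$145.77 = R$174.10, a CM ratio of R$174.10 ÷ R$319.87 = 0.5443.
Break-even revenue = fixed costs × price ÷ CM = R$4,049,900 × R$319.87 ÷ R$174.10 = R$7,440,790.

R$7,440,790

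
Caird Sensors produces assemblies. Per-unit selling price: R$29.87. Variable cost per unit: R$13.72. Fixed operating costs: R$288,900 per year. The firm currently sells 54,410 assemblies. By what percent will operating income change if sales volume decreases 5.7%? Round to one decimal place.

At 54,410 units, contribution = 54,410 × R$16.15 = R$878,721.50.
Subtracting fixed costs: EBIT = R$878,721.50 − R$288,900 = R$589,821.50.
Degree of operating leverage = R$878,721.50 / R$589,821.50 = 1.4898.
%ΔEBIT = DOL × %ΔSales = 1.4898 × -5.7% = -8.5%.

-8.5%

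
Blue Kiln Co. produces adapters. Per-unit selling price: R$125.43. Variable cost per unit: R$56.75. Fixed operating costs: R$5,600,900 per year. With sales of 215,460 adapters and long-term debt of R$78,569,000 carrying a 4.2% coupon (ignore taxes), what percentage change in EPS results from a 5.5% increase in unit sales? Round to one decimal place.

+13.8%

Contribution at this volume is 215,460 × R$68.68 = R$14,797,792.80.
EBIT = R$14,797,792.80 − R$5,600,900 = R$9,196,892.80.
Interest = R$3,299,898.00, so EBIT − I = R$5,896,994.80.
Degree of combined leverage = contribution ÷ (EBIT − I) = R$14,797,792.80 ÷ R$5,896,994.80 = 2.5094.
%ΔEPS = DCL × %ΔSales = 2.5094 × +5.5% = +13.8%.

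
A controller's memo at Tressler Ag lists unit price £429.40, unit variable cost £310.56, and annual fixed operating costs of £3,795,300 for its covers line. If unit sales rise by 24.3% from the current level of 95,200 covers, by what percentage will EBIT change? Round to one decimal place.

+36.6%

Contribution at this volume is 95,200 × £118.84 = £11,313,568.00.
Subtracting fixed costs: EBIT = £11,313,568.00 − £3,795,300 = £7,518,268.00.
So DOL = total CM / EBIT = £11,313,568.00 / £7,518,268.00 = 1.5048.
%ΔEBIT = DOL × %ΔSales = 1.5048 × +24.3% = +36.6%.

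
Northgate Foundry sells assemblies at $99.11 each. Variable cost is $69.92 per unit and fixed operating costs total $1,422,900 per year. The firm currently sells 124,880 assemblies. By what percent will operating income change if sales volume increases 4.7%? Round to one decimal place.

Total contribution margin = 124,880 × $29.19 = $3,645,247.20.
Subtracting fixed costs: EBIT = $3,645,247.20 − $1,422,900 = $2,222,347.20.
DOL = contribution ÷ EBIT = $3,645,247.20 ÷ $2,222,347.20 = 1.6403.
Operating income changes by 1.6403 × +4.7% = +7.7%.

+7.7%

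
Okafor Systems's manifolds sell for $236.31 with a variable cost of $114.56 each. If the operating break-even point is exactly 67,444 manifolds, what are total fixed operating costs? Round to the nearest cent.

$8,211,307.00

Unit CM = price − variable cost = $236.31 − $114.56 = $121.75.
Fixed costs = break-even units × CM = 67,444 × $121.75 = $8,211,307.00.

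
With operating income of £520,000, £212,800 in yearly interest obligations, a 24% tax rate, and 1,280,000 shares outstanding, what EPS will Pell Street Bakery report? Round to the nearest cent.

Interest = £212,800.00, so EBT = £520,000 − £212,800.00 = £307,200.00.
After tax at 24%: net income = £307,200.00 × 0.76 = £233,472.00.
Per share: £233,472.00 / 1,280,000 shares = £0.18.

£0.18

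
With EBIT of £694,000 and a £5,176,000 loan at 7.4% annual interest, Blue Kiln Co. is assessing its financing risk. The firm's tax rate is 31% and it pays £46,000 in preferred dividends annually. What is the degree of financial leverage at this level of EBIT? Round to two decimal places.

2.84

Annual interest charges come to £383,024.00.
Pre-tax preferred-dividend burden = £46,000 ÷ (1 − 0.31) = £66,666.67.
DFL = EBIT ÷ [EBIT − I − D_p/(1−t)] = £694,000 ÷ [£694,000 − £383,024.00 − £66,666.67] = £694,000 ÷ £244,309.33 = 2.8407.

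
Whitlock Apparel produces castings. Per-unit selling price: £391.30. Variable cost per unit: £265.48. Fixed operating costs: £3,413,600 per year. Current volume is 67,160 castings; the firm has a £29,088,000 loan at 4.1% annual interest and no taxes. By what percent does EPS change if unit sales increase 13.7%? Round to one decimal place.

At 67,160 units, contribution = 67,160 × £125.82 = £8,450,071.20.
Operating income = contribution − fixed costs = £8,450,071.20 − £3,413,600 = £5,036,471.20.
After interest of £1,192,608.00, pre-tax earnings = £3,843,863.20.
DCL = total CM / (EBIT − I) = £8,450,071.20 / £3,843,863.20 = 2.1983.
%ΔEPS = DCL × %ΔSales = 2.1983 × +13.7% = +30.1%.

+30.1%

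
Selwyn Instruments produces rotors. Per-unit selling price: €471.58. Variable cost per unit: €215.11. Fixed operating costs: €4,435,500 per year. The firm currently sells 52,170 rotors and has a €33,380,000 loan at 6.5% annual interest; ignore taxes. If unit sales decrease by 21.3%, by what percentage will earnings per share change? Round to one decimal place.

-42.1%

Total contribution margin = 52,170 × €256.47 = €13,380,039.90.
Subtracting fixed costs: EBIT = €13,380,039.90 − €4,435,500 = €8,944,539.90.
After interest of €2,169,700.00, pre-tax earnings = €6,774,839.90.
Degree of combined leverage = contribution ÷ (EBIT − I) = €13,380,039.90 ÷ €6,774,839.90 = 1.9750.
EPS therefore changes by 1.9750 × (-21.3%) = -42.1%.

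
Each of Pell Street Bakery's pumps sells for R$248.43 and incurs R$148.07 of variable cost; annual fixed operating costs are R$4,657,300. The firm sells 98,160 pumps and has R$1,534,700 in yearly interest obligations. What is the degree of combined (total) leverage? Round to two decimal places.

Total contribution margin = 98,160 × R$100.36 = R$9,851,337.60.
EBIT = R$9,851,337.60 − R$4,657,300 = R$5,194,037.60. Interest = R$1,534,700.00, so EBIT − I = R$3,659,337.60.
Degree of total leverage = total CM / (EBIT − interest) = R$9,851,337.60 / R$3,659,337.60 = 2.6921.

2.69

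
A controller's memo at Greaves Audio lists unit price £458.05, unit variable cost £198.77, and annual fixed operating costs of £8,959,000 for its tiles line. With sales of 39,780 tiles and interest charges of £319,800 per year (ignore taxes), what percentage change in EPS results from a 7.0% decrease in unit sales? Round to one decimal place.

Total contribution margin = 39,780 × £259.28 = £10,314,158.40.
EBIT = £10,314,158.40 − £8,959,000 = £1,355,158.40.
After interest of £319,800.00, pre-tax earnings = £1,035,358.40.
Degree of combined leverage = contribution ÷ (EBIT − I) = £10,314,158.40 ÷ £1,035,358.40 = 9.9619.
EPS therefore changes by 9.9619 × (-7.0%) = -69.7%.

-69.7%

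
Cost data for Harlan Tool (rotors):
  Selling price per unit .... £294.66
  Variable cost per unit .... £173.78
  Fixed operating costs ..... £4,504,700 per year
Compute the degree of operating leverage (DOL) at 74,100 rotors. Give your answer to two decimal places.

2.01

Total contribution margin = 74,100 × £120.88 = £8,957,208.00.
Subtracting fixed costs: EBIT = £8,957,208.00 − £4,504,700 = £4,452,508.00.
So DOL = total CM / EBIT = £8,957,208.00 / £4,452,508.00 = 2.0117.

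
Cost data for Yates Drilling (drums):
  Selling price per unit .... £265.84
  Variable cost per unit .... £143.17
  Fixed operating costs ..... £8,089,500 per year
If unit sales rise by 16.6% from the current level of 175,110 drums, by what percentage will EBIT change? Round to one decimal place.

Contribution at this volume is 175,110 × £122.67 = £21,480,743.70.
EBIT = £21,480,743.70 − £8,089,500 = £13,391,243.70.
DOL = contribution ÷ EBIT = £21,480,743.70 ÷ £13,391,243.70 = 1.6041.
Operating income changes by 1.6041 × +16.6% = +26.6%.

+26.6%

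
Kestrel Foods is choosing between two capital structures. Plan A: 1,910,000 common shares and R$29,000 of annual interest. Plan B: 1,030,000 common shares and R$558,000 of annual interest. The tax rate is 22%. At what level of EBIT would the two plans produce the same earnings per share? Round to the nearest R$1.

At indifference, (EBIT − 29,000)(1 − t)/1,910,000 = (EBIT − 558,000)(1 − t)/1,030,000.
The (1 − t) factor cancels: (EBIT − 29,000) × 1,030,000 = (EBIT − 558,000) × 1,910,000.
Solving, EBIT = (558,000·1,910,000 − 29,000·1,030,000) / (1,910,000 − 1,030,000) = 1,035,910,000,000 / 880,000 = 1,177,170.45.

R$1,177,170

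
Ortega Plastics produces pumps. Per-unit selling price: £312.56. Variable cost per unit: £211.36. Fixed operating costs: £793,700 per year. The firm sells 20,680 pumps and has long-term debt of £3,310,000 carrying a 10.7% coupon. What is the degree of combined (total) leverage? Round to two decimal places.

At 20,680 units, contribution = 20,680 × £101.20 = £2,092,816.00.
EBIT = £2,092,816.00 − £793,700 = £1,299,116.00. Interest = £354,170.00.
DOL = £2,092,816.00 ÷ £1,299,116.00 = 1.6110; DFL = £1,299,116.00 ÷ £944,946.00 = 1.3748.
DCL = DOL × DFL = 1.6110 × 1.3748 = 2.2148.

2.21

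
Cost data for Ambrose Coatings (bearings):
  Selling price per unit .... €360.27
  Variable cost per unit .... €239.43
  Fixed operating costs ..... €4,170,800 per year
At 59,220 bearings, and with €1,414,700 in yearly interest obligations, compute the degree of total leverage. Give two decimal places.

Contribution at this volume is 59,220 × €120.84 = €7,156,144.80.
Subtracting fixed costs: EBIT = €7,156,144.80 − €4,170,800 = €2,985,344.80. Interest = €1,414,700.00, so EBIT − I = €1,570,644.80.
Degree of total leverage = total CM / (EBIT − interest) = €7,156,144.80 / €1,570,644.80 = 4.5562.

4.56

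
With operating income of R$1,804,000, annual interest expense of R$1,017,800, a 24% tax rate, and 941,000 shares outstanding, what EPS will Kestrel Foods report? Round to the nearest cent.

R$0.63

Interest = R$1,017,800.00, so EBT = R$1,804,000 − R$1,017,800.00 = R$786,200.00.
Net income = R$786,200.00 × (1 − 0.24) = R$597,512.00.
EPS = R$597,512.00 ÷ 941,000 = R$0.63.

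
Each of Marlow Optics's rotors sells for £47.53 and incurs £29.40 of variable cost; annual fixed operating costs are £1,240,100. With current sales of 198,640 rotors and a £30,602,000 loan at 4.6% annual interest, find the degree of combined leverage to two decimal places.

3.78

Contribution at this volume is 198,640 × £18.13 = £3,601,343.20.
EBIT = £3,601,343.20 − £1,240,100 = £2,361,243.20. Interest = £1,407,692.00.
DOL = £3,601,343.20 ÷ £2,361,243.20 = 1.5252; DFL = £2,361,243.20 ÷ £953,551.20 = 2.4763.
DCL = DOL × DFL = 1.5252 × 2.4763 = 3.7769.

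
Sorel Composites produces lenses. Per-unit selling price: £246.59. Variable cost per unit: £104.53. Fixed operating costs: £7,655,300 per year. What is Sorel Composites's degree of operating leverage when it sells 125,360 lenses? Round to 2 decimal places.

1.75

At 125,360 units, contribution = 125,360 × £142.06 = £17,808,641.60.
EBIT = £17,808,641.60 − £7,655,300 = £10,153,341.60.
DOL = contribution ÷ EBIT = £17,808,641.60 ÷ £10,153,341.60 = 1.7540.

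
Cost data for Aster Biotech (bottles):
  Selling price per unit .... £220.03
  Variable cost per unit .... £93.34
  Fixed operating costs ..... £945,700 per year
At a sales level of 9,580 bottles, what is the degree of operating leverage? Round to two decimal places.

4.53

At 9,580 units, contribution = 9,580 × £126.69 = £1,213,690.20.
Operating income = contribution − fixed costs = £1,213,690.20 − £945,700 = £267,990.20.
DOL = contribution ÷ EBIT = £1,213,690.20 ÷ £267,990.20 = 4.5289.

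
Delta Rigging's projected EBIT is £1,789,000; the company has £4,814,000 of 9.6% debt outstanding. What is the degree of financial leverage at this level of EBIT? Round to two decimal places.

1.35

Annual interest charges come to £462,144.00.
DFL = EBIT ÷ (EBIT − I) = £1,789,000 ÷ (£1,789,000 − £462,144.00) = £1,789,000 ÷ £1,326,856.00 = 1.3483.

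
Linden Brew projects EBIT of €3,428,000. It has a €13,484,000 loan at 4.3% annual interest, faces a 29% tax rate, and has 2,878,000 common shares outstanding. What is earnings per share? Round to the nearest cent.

€0.70

Interest = €579,812.00, so EBT = €3,428,000 − €579,812.00 = €2,848,188.00.
Net income = €2,848,188.00 × (1 − 0.29) = €2,022,213.48.
EPS = €2,022,213.48 ÷ 2,878,000 = €0.70.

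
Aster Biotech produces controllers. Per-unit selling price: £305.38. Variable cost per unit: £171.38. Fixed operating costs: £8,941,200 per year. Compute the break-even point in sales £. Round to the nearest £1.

Contribution margin per unit = £305.38 − £171.38 = £134.00, a CM ratio of £134.00 ÷ £305.38 = 0.4388.
Break-even sales = FC ÷ CM ratio = £8,941,200 × £305.38 / £134.00 = £20,376,594.

£20,376,594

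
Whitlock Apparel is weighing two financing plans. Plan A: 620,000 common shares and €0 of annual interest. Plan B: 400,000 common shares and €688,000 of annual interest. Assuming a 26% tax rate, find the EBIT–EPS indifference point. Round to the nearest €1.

€1,938,909

At indifference, (EBIT − 0)(1 − t)/620,000 = (EBIT − 688,000)(1 − t)/400,000.
The (1 − t) factor cancels: (EBIT − 0) × 400,000 = (EBIT − 688,000) × 620,000.
EBIT × (620,000 − 400,000) = 688,000 × 620,000 − 0 × 400,000 = 426,560,000,000, so EBIT = 426,560,000,000 ÷ 220,000 = 1,938,909.09.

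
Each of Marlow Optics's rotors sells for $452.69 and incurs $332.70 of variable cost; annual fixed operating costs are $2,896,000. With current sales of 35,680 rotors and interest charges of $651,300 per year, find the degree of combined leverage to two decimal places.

5.83

Contribution at this volume is 35,680 × $119.99 = $4,281,243.20.
EBIT = $4,281,243.20 − $2,896,000 = $1,385,243.20. Interest = $651,300.00, so EBIT − I = $733,943.20.
Degree of total leverage = total CM / (EBIT − interest) = $4,281,243.20 / $733,943.20 = 5.8332.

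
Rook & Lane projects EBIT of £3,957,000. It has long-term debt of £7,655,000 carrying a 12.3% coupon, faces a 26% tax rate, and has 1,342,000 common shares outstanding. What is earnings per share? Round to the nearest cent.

£1.66

Pre-tax income = £3,957,000 − £941,565.00 = £3,015,435.00.
After tax at 26%: net income = £3,015,435.00 × 0.74 = £2,231,421.90.
Per share: £2,231,421.90 / 1,342,000 shares = £1.66.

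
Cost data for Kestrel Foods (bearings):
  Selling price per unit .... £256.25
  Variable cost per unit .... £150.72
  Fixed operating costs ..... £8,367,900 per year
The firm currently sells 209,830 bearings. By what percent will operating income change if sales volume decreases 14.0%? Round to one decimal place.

-22.5%

At 209,830 units, contribution = 209,830 × £105.53 = £22,143,359.90.
EBIT = £22,143,359.90 − £8,367,900 = £13,775,459.90.
Degree of operating leverage = £22,143,359.90 / £13,775,459.90 = 1.6074.
%ΔEBIT = DOL × %ΔSales = 1.6074 × -14.0% = -22.5%.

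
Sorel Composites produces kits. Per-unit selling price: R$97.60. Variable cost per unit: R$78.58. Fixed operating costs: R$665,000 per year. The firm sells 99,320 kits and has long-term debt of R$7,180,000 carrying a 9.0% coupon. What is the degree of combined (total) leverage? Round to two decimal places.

Contribution at this volume is 99,320 × R$19.02 = R$1,889,066.40.
Subtracting fixed costs: EBIT = R$1,889,066.40 − R$665,000 = R$1,224,066.40. Interest = R$646,200.00, so EBIT − I = R$577,866.40.
DCL = contribution ÷ (EBIT − I) = R$1,889,066.40 ÷ R$577,866.40 = 3.2690.

3.27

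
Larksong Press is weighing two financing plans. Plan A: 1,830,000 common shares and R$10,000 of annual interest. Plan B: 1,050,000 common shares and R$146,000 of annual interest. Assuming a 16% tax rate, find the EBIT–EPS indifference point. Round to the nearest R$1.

Set EPS_A = EPS_B: (EBIT − R$10,000)(1 − 0.16) ÷ 1,830,000 = (EBIT − R$146,000)(1 − 0.16) ÷ 1,050,000.
Cancelling (1 − t) and cross-multiplying: 1,050,000·(EBIT − 10,000) = 1,830,000·(EBIT − 146,000).
Solving, EBIT = (146,000·1,830,000 − 10,000·1,050,000) / (1,830,000 − 1,050,000) = 256,680,000,000 / 780,000 = 329,076.92.

R$329,077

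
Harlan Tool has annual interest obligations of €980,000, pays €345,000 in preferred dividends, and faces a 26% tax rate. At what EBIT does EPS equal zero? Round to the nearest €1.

€1,446,216

Grossing the preferred dividend up to pre-tax terms: €345,000 / (1 − 0.26) = €466,216.22.
Financial break-even EBIT = interest + D_p ÷ (1 − t) = €980,000 + €466,216.22 = €1,446,216.22.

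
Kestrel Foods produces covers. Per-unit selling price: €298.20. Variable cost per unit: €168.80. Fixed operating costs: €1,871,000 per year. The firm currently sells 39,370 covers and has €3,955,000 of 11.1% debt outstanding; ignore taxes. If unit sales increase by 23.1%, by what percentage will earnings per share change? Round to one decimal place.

+42.3%

Total contribution margin = 39,370 × €129.40 = €5,094,478.00.
Subtracting fixed costs: EBIT = €5,094,478.00 − €1,871,000 = €3,223,478.00.
After interest of €439,005.00, pre-tax earnings = €2,784,473.00.
DCL = total CM / (EBIT − I) = €5,094,478.00 / €2,784,473.00 = 1.8296.
%ΔEPS = DCL × %ΔSales = 1.8296 × +23.1% = +42.3%.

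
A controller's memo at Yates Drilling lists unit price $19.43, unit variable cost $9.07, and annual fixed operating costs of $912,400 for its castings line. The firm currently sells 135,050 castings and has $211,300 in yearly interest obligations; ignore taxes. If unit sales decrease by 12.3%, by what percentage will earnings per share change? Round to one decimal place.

-62.5%

Total contribution margin = 135,050 × $10.36 = $1,399,118.00.
Subtracting fixed costs: EBIT = $1,399,118.00 − $912,400 = $486,718.00.
After interest of $211,300.00, pre-tax earnings = $275,418.00.
DCL = total CM / (EBIT − I) = $1,399,118.00 / $275,418.00 = 5.0800.
EPS therefore changes by 5.0800 × (-12.3%) = -62.5%.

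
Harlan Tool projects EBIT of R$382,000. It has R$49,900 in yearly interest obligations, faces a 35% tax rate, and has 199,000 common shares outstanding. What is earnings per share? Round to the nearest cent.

R$1.08

Pre-tax income = R$382,000 − R$49,900.00 = R$332,100.00.
After tax at 35%: net income = R$332,100.00 × 0.65 = R$215,865.00.
Per share: R$215,865.00 / 199,000 shares = R$1.08.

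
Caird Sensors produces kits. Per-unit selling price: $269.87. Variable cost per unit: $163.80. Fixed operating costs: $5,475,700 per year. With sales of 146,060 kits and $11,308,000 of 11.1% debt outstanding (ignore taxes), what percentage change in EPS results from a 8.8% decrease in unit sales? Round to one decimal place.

At 146,060 units, contribution = 146,060 × $106.07 = $15,492,584.20.
Operating income = contribution − fixed costs = $15,492,584.20 − $5,475,700 = $10,016,884.20.
After interest of $1,255,188.00, pre-tax earnings = $8,761,696.20.
DCL = total CM / (EBIT − I) = $15,492,584.20 / $8,761,696.20 = 1.7682.
EPS therefore changes by 1.7682 × (-8.8%) = -15.6%.

-15.6%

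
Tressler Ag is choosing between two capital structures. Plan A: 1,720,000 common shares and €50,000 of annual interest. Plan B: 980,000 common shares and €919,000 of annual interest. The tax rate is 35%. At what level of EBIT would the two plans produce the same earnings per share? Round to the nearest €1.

€2,069,838

Set EPS_A = EPS_B: (EBIT − €50,000)(1 − 0.35) ÷ 1,720,000 = (EBIT − €919,000)(1 − 0.35) ÷ 980,000.
The (1 − t) factor cancels: (EBIT − 50,000) × 980,000 = (EBIT − 919,000) × 1,720,000.
Solving, EBIT = (919,000·1,720,000 − 50,000·980,000) / (1,720,000 − 980,000) = 1,531,680,000,000 / 740,000 = 2,069,837.84.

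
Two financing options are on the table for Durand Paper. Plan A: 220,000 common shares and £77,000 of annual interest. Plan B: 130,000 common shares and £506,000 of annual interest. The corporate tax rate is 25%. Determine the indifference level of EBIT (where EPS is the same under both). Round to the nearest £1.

£1,125,667

Set EPS_A = EPS_B: (EBIT − £77,000)(1 − 0.25) ÷ 220,000 = (EBIT − £506,000)(1 − 0.25) ÷ 130,000.
Cancelling (1 − t) and cross-multiplying: 130,000·(EBIT − 77,000) = 220,000·(EBIT − 506,000).
EBIT × (220,000 − 130,000) = 506,000 × 220,000 − 77,000 × 130,000 = 101,310,000,000, so EBIT = 101,310,000,000 ÷ 90,000 = 1,125,666.67.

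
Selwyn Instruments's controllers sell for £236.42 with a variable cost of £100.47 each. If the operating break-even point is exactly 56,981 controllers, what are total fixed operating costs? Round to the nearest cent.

Each unit contributes £236.42 − £100.47 = £135.95.
Fixed costs = break-even units × CM = 56,981 × £135.95 = £7,746,566.95.

£7,746,566.95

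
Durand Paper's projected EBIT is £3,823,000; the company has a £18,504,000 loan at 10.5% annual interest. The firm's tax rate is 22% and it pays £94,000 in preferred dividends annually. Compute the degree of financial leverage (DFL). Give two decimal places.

Annual interest charges come to £1,942,920.00.
Preferred dividends grossed up pre-tax: £94,000 / (1 − 0.22) = £120,512.82.
DFL = EBIT ÷ [EBIT − I − D_p/(1−t)] = £3,823,000 ÷ [£3,823,000 − £1,942,920.00 − £120,512.82] = £3,823,000 ÷ £1,759,567.18 = 2.1727.

2.17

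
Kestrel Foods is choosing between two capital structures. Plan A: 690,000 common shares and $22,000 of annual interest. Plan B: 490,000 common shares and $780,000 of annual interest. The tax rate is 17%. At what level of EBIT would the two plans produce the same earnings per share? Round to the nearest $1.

At indifference, (EBIT − 22,000)(1 − t)/690,000 = (EBIT − 780,000)(1 − t)/490,000.
The (1 − t) factor cancels: (EBIT − 22,000) × 490,000 = (EBIT − 780,000) × 690,000.
EBIT × (690,000 − 490,000) = 780,000 × 690,000 − 22,000 × 490,000 = 527,420,000,000, so EBIT = 527,420,000,000 ÷ 200,000 = 2,637,100.00.

$2,637,100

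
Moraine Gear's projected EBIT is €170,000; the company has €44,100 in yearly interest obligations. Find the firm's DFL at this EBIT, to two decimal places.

1.35

Interest = €44,100.00.
DFL = EBIT ÷ (EBIT − I) = €170,000 ÷ (€170,000 − €44,100.00) = €170,000 ÷ €125,900.00 = 1.3503.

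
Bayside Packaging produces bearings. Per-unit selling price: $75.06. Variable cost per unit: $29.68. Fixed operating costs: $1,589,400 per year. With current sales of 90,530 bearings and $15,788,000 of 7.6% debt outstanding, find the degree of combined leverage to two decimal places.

3.11

Total contribution margin = 90,530 × $45.38 = $4,108,251.40.
Operating income = contribution − fixed costs = $4,108,251.40 − $1,589,400 = $2,518,851.40. Interest = $1,199,888.00.
DOL = $4,108,251.40 ÷ $2,518,851.40 = 1.6310; DFL = $2,518,851.40 ÷ $1,318,963.40 = 1.9097.
Combined leverage = 1.6310 × 1.9097 = 3.1147.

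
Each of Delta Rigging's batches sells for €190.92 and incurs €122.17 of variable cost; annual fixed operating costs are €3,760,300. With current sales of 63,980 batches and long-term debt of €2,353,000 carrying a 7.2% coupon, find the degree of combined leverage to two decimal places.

Contribution at this volume is 63,980 × €68.75 = €4,398,625.00.
Subtracting fixed costs: EBIT = €4,398,625.00 − €3,760,300 = €638,325.00. Interest = €169,416.00.
DOL = €4,398,625.00 ÷ €638,325.00 = 6.8909; DFL = €638,325.00 ÷ €468,909.00 = 1.3613.
DCL = DOL × DFL = 6.8909 × 1.3613 = 9.3806.

9.38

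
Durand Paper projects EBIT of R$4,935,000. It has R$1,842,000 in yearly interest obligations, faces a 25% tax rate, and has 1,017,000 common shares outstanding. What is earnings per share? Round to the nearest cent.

R$2.28

Interest = R$1,842,000.00, so EBT = R$4,935,000 − R$1,842,000.00 = R$3,093,000.00.
After tax at 25%: net income = R$3,093,000.00 × 0.75 = R$2,319,750.00.
EPS = R$2,319,750.00 ÷ 1,017,000 = R$2.28.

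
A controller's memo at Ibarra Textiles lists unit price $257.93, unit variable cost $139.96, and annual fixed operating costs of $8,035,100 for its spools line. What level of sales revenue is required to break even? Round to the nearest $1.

Contribution margin per unit = $257.93 − $139.96 = $117.97, a CM ratio of $117.97 ÷ $257.93 = 0.4574.
Break-even sales = FC ÷ CM ratio = $8,035,100 × $257.93 / $117.97 = $17,567,969.

$17,567,969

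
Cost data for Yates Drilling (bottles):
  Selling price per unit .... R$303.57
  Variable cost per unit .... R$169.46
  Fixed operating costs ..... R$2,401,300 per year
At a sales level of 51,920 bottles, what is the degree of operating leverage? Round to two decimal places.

Contribution at this volume is 51,920 × R$134.11 = R$6,962,991.20.
Subtracting fixed costs: EBIT = R$6,962,991.20 − R$2,401,300 = R$4,561,691.20.
So DOL = total CM / EBIT = R$6,962,991.20 / R$4,561,691.20 = 1.5264.

1.53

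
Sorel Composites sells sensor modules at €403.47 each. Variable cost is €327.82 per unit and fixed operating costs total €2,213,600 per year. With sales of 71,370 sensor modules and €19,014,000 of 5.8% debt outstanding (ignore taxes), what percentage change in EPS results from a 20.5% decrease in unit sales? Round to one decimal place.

At 71,370 units, contribution = 71,370 × €75.65 = €5,399,140.50.
Subtracting fixed costs: EBIT = €5,399,140.50 − €2,213,600 = €3,185,540.50.
Interest = €1,102,812.00, so EBIT − I = €2,082,728.50.
Degree of combined leverage = contribution ÷ (EBIT − I) = €5,399,140.50 ÷ €2,082,728.50 = 2.5923.
%ΔEPS = DCL × %ΔSales = 2.5923 × -20.5% = -53.1%.

-53.1%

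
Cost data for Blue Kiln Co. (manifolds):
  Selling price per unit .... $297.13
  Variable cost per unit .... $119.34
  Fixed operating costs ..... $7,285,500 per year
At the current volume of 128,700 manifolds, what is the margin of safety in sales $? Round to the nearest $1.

$26,064,802

Unit CM = price − variable cost = $297.13 − $119.34 = $177.79. Break-even units = $7,285,500 ÷ $177.79 = 40,978.12; break-even revenue = 40,978.12 × $297.13 = $12,175,828.87.
Actual sales revenue = 128,700 × $297.13 = $38,240,631.00.
Margin of safety = $38,240,631.00 − $12,175,828.87 = $26,064,802.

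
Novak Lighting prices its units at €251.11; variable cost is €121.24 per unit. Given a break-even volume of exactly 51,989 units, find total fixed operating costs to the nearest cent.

€6,751,811.43

Contribution margin per unit = €251.11 − €121.24 = €129.87.
Fixed costs = break-even units × CM = 51,989 × €129.87 = €6,751,811.43.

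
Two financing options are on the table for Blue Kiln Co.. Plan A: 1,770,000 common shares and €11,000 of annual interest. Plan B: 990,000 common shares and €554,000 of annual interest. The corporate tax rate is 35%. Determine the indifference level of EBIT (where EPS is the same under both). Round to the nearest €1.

€1,243,192

At indifference, (EBIT − 11,000)(1 − t)/1,770,000 = (EBIT − 554,000)(1 − t)/990,000.
The (1 − t) factor cancels: (EBIT − 11,000) × 990,000 = (EBIT − 554,000) × 1,770,000.
Solving, EBIT = (554,000·1,770,000 − 11,000·990,000) / (1,770,000 − 990,000) = 969,690,000,000 / 780,000 = 1,243,192.31.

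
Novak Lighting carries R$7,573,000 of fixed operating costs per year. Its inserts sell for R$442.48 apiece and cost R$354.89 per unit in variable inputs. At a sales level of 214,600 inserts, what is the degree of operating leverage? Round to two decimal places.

1.67

Contribution at this volume is 214,600 × R$87.59 = R$18,796,814.00.
Subtracting fixed costs: EBIT = R$18,796,814.00 − R$7,573,000 = R$11,223,814.00.
Degree of operating leverage = R$18,796,814.00 / R$11,223,814.00 = 1.6747.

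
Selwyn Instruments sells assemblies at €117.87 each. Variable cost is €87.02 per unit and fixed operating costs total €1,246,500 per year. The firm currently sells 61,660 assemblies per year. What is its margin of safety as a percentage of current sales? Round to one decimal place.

Each unit contributes €117.87 − €87.02 = €30.85. Break-even units = €1,246,500 ÷ €30.85 = 40,405.19; break-even revenue = 40,405.19 × €117.87 = €4,762,559.32.
Actual sales revenue = 61,660 × €117.87 = €7,267,864.20.
Margin of safety = (€7,267,864.20 − €4,762,559.32) ÷ €7,267,864.20 = 34.5%.

34.5%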